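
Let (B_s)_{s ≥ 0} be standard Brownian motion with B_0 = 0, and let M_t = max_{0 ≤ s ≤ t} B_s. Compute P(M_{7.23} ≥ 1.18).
P(M_{7.23} ≥ 1.18) = 2·P(B_{7.23} ≥ 1.18) = 2(1 − Φ(1.18/√7.23)) ≈ 0.6608

By the reflection principle for Brownian motion, P(M_t ≥ a) = 2 · P(B_t ≥ a) for a ≥ 0. Since B_t ~ N(0, t), P(B_t ≥ 1.18) = 1 − Φ(1.18/√t) = 1 − Φ(1.18/√7.23) = 1 − Φ(0.4388). So
  P(M_{7.23} ≥ 1.18) = 2(1 − Φ(0.4388)) ≈ 0.6608.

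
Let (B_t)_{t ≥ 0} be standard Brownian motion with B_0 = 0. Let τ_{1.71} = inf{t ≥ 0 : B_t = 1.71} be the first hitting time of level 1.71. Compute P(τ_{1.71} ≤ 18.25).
P(τ_{1.71} ≤ 18.25) = 2(1 − Φ(1.71/√18.25)) = 2(1 − Φ(0.4003)) ≈ 0.6889

By the reflection principle for standard BM, P(τ_b ≤ t) = 2 · P(B_t ≥ b). Since B_t ~ N(0, t), P(B_t ≥ 1.71) = 1 − Φ(1.71/√t) = 1 − Φ(1.71/√18.25) = 1 − Φ(0.4003) ≈ 0.34447. Doubling: P(τ_{1.71} ≤ 18.25) ≈ 2 · 0.34447 = 0.68894 ≈ 0.6889.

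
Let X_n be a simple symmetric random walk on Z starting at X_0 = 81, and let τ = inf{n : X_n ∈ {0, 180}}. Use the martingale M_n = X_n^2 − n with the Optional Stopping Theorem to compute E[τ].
E[τ] = 8019

M_n = X_n^2 − n is a martingale (since E[X_{n+1}^2 | F_n] = X_n^2 + 1). By OST (τ has finite mean in a bounded region), E[M_τ] = E[M_0] = X_0^2 − 0 = 81^2 = 6561. Also E[M_τ] = E[X_τ^2] − E[τ]. The walk exits at 0 or 180, with P(hit 180 first) = 81/180, so E[X_τ^2] = 180^2 · 81/180 + 0 = 14580. Thus E[τ] = E[X_τ^2] − E[M_τ] = 14580 − 6561 = 8019 = 81(180 − 81) = 8019.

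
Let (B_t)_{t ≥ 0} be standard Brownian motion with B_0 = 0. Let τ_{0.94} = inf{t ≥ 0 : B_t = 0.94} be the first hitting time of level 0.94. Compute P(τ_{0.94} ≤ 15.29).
P(τ_{0.94} ≤ 15.29) = 2(1 − Φ(0.94/√15.29)) = 2(1 − Φ(0.2404)) ≈ 0.8100

By the reflection principle for standard BM, P(τ_b ≤ t) = 2 · P(B_t ≥ b). Since B_t ~ N(0, t), P(B_t ≥ 0.94) = 1 − Φ(0.94/√t) = 1 − Φ(0.94/√15.29) = 1 − Φ(0.2404) ≈ 0.40501. Doubling: P(τ_{0.94} ≤ 15.29) ≈ 2 · 0.40501 = 0.81002 ≈ 0.8100.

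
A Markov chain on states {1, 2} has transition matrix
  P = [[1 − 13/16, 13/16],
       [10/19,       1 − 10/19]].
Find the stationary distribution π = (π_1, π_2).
π_1 = 160/407, π_2 = 247/407

Solve πP = π with π_1 + π_2 = 1. From πP = π: π_1 · (1 − 13/16) + π_2 · 10/19 = π_1 ⇒ π_2 · 10/19 = π_1 · 13/16 ⇒ π_2/π_1 = (13/16)/(10/19) = 247/160. Together with π_1 + π_2 = 1:
  π_1 = (10/19)/(13/16 + 10/19) = (10/19)/(407/304) = 160/407,
  π_2 = (13/16)/(13/16 + 10/19) = (13/16)/(407/304) = 247/407.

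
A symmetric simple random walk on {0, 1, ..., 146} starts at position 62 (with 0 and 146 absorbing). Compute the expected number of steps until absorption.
E[τ | X_0 = 62] = 5208

Let v_k = E[τ | X_0 = k]. Boundary: v_0 = v_146 = 0. Recurrence: v_k = 1 + (v_{k-1} + v_{k+1})/2 for 1 ≤ k ≤ 145. The particular solution to v_k − (v_{k-1} + v_{k+1})/2 = 1 is v_k = −k^2. Adding homogeneous solution A + B k and matching boundaries gives v_k = k (146 − k). Substituting k = 62: v_62 = 62 · 84 = 5208.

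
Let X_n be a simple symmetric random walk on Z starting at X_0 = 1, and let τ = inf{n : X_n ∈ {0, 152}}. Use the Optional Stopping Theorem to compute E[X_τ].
E[X_τ] = 1

X_n is a martingale and τ is a bounded-mean stopping time (indeed τ is finite a.s. with bounded expectation since the walk is in a bounded region). By the OST, E[X_τ] = E[X_0] = 1. Equivalently: E[X_τ] = 152 · P(hit 152 first) + 0 · P(hit 0 first) = 152 · (1/152) = 1.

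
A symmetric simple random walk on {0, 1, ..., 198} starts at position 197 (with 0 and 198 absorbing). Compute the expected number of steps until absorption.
E[τ | X_0 = 197] = 197

Let v_k = E[τ | X_0 = k]. Boundary: v_0 = v_198 = 0. Recurrence: v_k = 1 + (v_{k-1} + v_{k+1})/2 for 1 ≤ k ≤ 197. The particular solution to v_k − (v_{k-1} + v_{k+1})/2 = 1 is v_k = −k^2. Adding homogeneous solution A + B k and matching boundaries gives v_k = k (198 − k). Substituting k = 197: v_197 = 197 · 1 = 197.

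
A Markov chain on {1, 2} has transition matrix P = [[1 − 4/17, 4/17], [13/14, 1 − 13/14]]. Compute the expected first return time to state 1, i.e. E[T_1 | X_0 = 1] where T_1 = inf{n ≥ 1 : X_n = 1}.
E[T_1 | X_0 = 1] = 1/π_1 = 277/221

For an irreducible recurrent Markov chain with stationary distribution π, E[T_i | X_0 = i] = 1/π_i (Kac's formula). Here π_1 = (13/14)/(4/17 + 13/14) = (13/14)/(277/238) = 221/277, so E[T_1 | X_0 = 1] = 1/π_1 = (4/17 + 13/14)/(13/14) = (277/238)/(13/14) = 277/221.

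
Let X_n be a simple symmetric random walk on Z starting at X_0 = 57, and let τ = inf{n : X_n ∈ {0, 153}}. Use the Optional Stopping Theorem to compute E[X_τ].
E[X_τ] = 57

X_n is a martingale and τ is a bounded-mean stopping time (indeed τ is finite a.s. with bounded expectation since the walk is in a bounded region). By the OST, E[X_τ] = E[X_0] = 57. Equivalently: E[X_τ] = 153 · P(hit 153 first) + 0 · P(hit 0 first) = 153 · (57/153) = 57.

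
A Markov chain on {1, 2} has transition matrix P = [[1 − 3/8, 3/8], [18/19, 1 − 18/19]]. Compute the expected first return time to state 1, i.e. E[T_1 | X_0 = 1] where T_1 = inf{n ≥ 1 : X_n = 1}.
E[T_1 | X_0 = 1] = 1/π_1 = 67/48

For an irreducible recurrent Markov chain with stationary distribution π, E[T_i | X_0 = i] = 1/π_i (Kac's formula). Here π_1 = (18/19)/(3/8 + 18/19) = (18/19)/(201/152) = 48/67, so E[T_1 | X_0 = 1] = 1/π_1 = (3/8 + 18/19)/(18/19) = (201/152)/(18/19) = 67/48.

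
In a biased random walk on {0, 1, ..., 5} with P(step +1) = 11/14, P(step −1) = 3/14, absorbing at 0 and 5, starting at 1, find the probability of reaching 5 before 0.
P(hit 5 before 0) = (1 − (3/11)^1) / (1 − (3/11)^5) = 14641/20101

Let u_k denote P(reach 5 before 0 | start at k). Boundary: u_0 = 0, u_5 = 1. Recurrence: u_k = 11/14·u_{k+1} + 3/14·u_{k-1} for 1 ≤ k ≤ 4. Try u_k = A + B·r^k with r = q/p = (3/14)/(11/14) = 3/11. Substitution satisfies the recurrence; boundary conditions give:
  u_k = (1 − r^k) / (1 − r^N) = (1 − (3/11)^1) / (1 − (3/11)^5) = 14641/20101.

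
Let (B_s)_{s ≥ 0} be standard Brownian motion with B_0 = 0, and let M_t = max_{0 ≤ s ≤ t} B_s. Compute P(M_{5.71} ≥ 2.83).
P(M_{5.71} ≥ 2.83) = 2·P(B_{5.71} ≥ 2.83) = 2(1 − Φ(2.83/√5.71)) ≈ 0.2363

By the reflection principle for Brownian motion, P(M_t ≥ a) = 2 · P(B_t ≥ a) for a ≥ 0. Since B_t ~ N(0, t), P(B_t ≥ 2.83) = 1 − Φ(2.83/√t) = 1 − Φ(2.83/√5.71) = 1 − Φ(1.1843). So
  P(M_{5.71} ≥ 2.83) = 2(1 − Φ(1.1843)) ≈ 0.2363.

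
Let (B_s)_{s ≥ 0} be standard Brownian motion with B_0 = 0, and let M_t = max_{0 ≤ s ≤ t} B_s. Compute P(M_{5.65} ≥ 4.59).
P(M_{5.65} ≥ 4.59) = 2·P(B_{5.65} ≥ 4.59) = 2(1 − Φ(4.59/√5.65)) ≈ 0.0535

By the reflection principle for Brownian motion, P(M_t ≥ a) = 2 · P(B_t ≥ a) for a ≥ 0. Since B_t ~ N(0, t), P(B_t ≥ 4.59) = 1 − Φ(4.59/√t) = 1 − Φ(4.59/√5.65) = 1 − Φ(1.9310). So
  P(M_{5.65} ≥ 4.59) = 2(1 − Φ(1.9310)) ≈ 0.0535.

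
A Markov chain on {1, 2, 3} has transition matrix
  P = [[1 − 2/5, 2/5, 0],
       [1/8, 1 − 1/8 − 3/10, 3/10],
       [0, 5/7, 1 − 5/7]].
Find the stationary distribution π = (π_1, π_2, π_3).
π = (125/693, 400/693, 8/33)

This is a birth-death chain on three states, which satisfies detailed balance: π_1 · P_{12} = π_2 · P_{21} and π_2 · P_{23} = π_3 · P_{32}.
From π_1 · 2/5 = π_2 · 1/8: π_2/π_1 = (2/5)/(1/8) = 16/5.
From π_2 · 3/10 = π_3 · 5/7: π_3/π_2 = (3/10)/(5/7) = 21/50.
Take π_1 proportional to 1; then unnormalized π = (1, 16/5, 168/125). Normalize by dividing by the sum 693/125:
  π = (125/693, 400/693, 8/33).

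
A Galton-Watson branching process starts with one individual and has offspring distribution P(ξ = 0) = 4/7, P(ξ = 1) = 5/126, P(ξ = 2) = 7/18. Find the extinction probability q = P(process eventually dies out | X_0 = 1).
q = 1

Mean offspring μ = 0·4/7 + 1·5/126 + 2·7/18 = 103/126 ≤ 1. For μ ≤ 1 with offspring not concentrated at 1, the Galton-Watson process goes extinct almost surely, so q = 1.
(Algebraic check: The pgf is f(s) = 4/7 + 5/126·s + 7/18·s². The extinction probability q is the smallest fixed point of f in [0, 1]. Setting s = f(s):
  7/18·s² + (5/126 − 1)·s + 4/7 = 0
  7/18·s² − (4/7 + 7/18)·s + 4/7 = 0
which factors as (s − 1)·(7/18·s − 4/7) = 0, giving roots s = 1 and s = (4/7)/(7/18) = 72/49. Since 72/49 ≥ 1, the smallest root in [0, 1] is s = 1.)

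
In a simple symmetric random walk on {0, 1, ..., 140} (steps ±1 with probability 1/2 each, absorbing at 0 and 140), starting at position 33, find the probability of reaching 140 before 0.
P(hit 140 before 0) = 33/140

Let u_k = P(hit 140 before 0 | start at k). Then u_0 = 0, u_140 = 1, and u_k = u_{k-1}/2 + u_{k+1}/2 for 1 ≤ k ≤ 139. This harmonic recurrence is solved by u_k = k/140, giving u_33 = 33/140.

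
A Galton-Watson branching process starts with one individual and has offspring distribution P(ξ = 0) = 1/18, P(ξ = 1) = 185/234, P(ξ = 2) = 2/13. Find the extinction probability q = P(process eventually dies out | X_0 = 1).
q = 13/36

The pgf is f(s) = 1/18 + 185/234·s + 2/13·s². The extinction probability q is the smallest fixed point of f in [0, 1]. Setting s = f(s):
  2/13·s² + (185/234 − 1)·s + 1/18 = 0
  2/13·s² − (1/18 + 2/13)·s + 1/18 = 0
which factors as (s − 1)·(2/13·s − 1/18) = 0, giving roots s = 1 and s = (1/18)/(2/13) = 13/36.
Mean offspring μ = 185/234 + 2·2/13 = 257/234 > 1 (supercritical), so q < 1. The extinction probability is the smaller root: q = (1/18)/(2/13) = 13/36.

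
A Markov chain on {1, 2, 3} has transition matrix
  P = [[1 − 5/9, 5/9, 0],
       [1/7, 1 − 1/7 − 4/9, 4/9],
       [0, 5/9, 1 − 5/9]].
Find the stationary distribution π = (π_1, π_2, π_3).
π = (1/8, 35/72, 7/18)

This is a birth-death chain on three states, which satisfies detailed balance: π_1 · P_{12} = π_2 · P_{21} and π_2 · P_{23} = π_3 · P_{32}.
From π_1 · 5/9 = π_2 · 1/7: π_2/π_1 = (5/9)/(1/7) = 35/9.
From π_2 · 4/9 = π_3 · 5/9: π_3/π_2 = (4/9)/(5/9) = 4/5.
Take π_1 proportional to 1; then unnormalized π = (1, 35/9, 28/9). Normalize by dividing by the sum 8:
  π = (1/8, 35/72, 7/18).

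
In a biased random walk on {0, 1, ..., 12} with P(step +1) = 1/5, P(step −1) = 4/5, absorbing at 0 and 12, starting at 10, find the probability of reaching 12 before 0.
P(hit 12 before 0) = (1 − (4)^10) / (1 − (4)^12) = 69905/1118481

Let u_k denote P(reach 12 before 0 | start at k). Boundary: u_0 = 0, u_12 = 1. Recurrence: u_k = 1/5·u_{k+1} + 4/5·u_{k-1} for 1 ≤ k ≤ 11. Try u_k = A + B·r^k with r = q/p = (4/5)/(1/5) = 4. Substitution satisfies the recurrence; boundary conditions give:
  u_k = (1 − r^k) / (1 − r^N) = (1 − (4)^10) / (1 − (4)^12) = 69905/1118481.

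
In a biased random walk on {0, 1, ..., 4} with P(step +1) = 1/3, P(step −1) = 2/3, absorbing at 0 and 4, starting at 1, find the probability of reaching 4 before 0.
P(hit 4 before 0) = (1 − (2)^1) / (1 − (2)^4) = 1/15

Let u_k denote P(reach 4 before 0 | start at k). Boundary: u_0 = 0, u_4 = 1. Recurrence: u_k = 1/3·u_{k+1} + 2/3·u_{k-1} for 1 ≤ k ≤ 3. Try u_k = A + B·r^k with r = q/p = (2/3)/(1/3) = 2. Substitution satisfies the recurrence; boundary conditions give:
  u_k = (1 − r^k) / (1 − r^N) = (1 − (2)^1) / (1 − (2)^4) = 1/15.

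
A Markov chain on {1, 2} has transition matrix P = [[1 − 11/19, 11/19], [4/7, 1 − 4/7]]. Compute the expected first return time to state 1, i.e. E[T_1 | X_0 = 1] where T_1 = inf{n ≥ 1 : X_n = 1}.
E[T_1 | X_0 = 1] = 1/π_1 = 153/76

For an irreducible recurrent Markov chain with stationary distribution π, E[T_i | X_0 = i] = 1/π_i (Kac's formula). Here π_1 = (4/7)/(11/19 + 4/7) = (4/7)/(153/133) = 76/153, so E[T_1 | X_0 = 1] = 1/π_1 = (11/19 + 4/7)/(4/7) = (153/133)/(4/7) = 153/76.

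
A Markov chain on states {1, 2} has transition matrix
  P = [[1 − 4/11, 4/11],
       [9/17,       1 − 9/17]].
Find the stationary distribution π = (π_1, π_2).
π_1 = 99/167, π_2 = 68/167

Solve πP = π with π_1 + π_2 = 1. From πP = π: π_1 · (1 − 4/11) + π_2 · 9/17 = π_1 ⇒ π_2 · 9/17 = π_1 · 4/11 ⇒ π_2/π_1 = (4/11)/(9/17) = 68/99. Together with π_1 + π_2 = 1:
  π_1 = (9/17)/(4/11 + 9/17) = (9/17)/(167/187) = 99/167,
  π_2 = (4/11)/(4/11 + 9/17) = (4/11)/(167/187) = 68/167.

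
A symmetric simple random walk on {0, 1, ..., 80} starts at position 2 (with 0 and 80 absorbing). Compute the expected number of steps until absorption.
E[τ | X_0 = 2] = 156

Let v_k = E[τ | X_0 = k]. Boundary: v_0 = v_80 = 0. Recurrence: v_k = 1 + (v_{k-1} + v_{k+1})/2 for 1 ≤ k ≤ 79. The particular solution to v_k − (v_{k-1} + v_{k+1})/2 = 1 is v_k = −k^2. Adding homogeneous solution A + B k and matching boundaries gives v_k = k (80 − k). Substituting k = 2: v_2 = 2 · 78 = 156.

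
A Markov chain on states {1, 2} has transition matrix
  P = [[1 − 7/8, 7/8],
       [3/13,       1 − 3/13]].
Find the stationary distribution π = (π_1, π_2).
π_1 = 24/115, π_2 = 91/115

Solve πP = π with π_1 + π_2 = 1. From πP = π: π_1 · (1 − 7/8) + π_2 · 3/13 = π_1 ⇒ π_2 · 3/13 = π_1 · 7/8 ⇒ π_2/π_1 = (7/8)/(3/13) = 91/24. Together with π_1 + π_2 = 1:
  π_1 = (3/13)/(7/8 + 3/13) = (3/13)/(115/104) = 24/115,
  π_2 = (7/8)/(7/8 + 3/13) = (7/8)/(115/104) = 91/115.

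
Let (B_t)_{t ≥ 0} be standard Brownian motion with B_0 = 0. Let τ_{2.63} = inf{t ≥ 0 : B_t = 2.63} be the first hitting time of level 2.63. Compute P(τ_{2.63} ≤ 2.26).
P(τ_{2.63} ≤ 2.26) = 2(1 − Φ(2.63/√2.26)) = 2(1 − Φ(1.7494)) ≈ 0.0802

By the reflection principle for standard BM, P(τ_b ≤ t) = 2 · P(B_t ≥ b). Since B_t ~ N(0, t), P(B_t ≥ 2.63) = 1 − Φ(2.63/√t) = 1 − Φ(2.63/√2.26) = 1 − Φ(1.7494) ≈ 0.04011. Doubling: P(τ_{2.63} ≤ 2.26) ≈ 2 · 0.04011 = 0.08022 ≈ 0.0802.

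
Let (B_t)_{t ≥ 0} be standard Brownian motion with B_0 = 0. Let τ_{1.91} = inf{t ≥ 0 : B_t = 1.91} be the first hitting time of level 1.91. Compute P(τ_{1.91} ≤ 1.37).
P(τ_{1.91} ≤ 1.37) = 2(1 − Φ(1.91/√1.37)) = 2(1 − Φ(1.6318)) ≈ 0.1027

By the reflection principle for standard BM, P(τ_b ≤ t) = 2 · P(B_t ≥ b). Since B_t ~ N(0, t), P(B_t ≥ 1.91) = 1 − Φ(1.91/√t) = 1 − Φ(1.91/√1.37) = 1 − Φ(1.6318) ≈ 0.05136. Doubling: P(τ_{1.91} ≤ 1.37) ≈ 2 · 0.05136 = 0.10272 ≈ 0.1027.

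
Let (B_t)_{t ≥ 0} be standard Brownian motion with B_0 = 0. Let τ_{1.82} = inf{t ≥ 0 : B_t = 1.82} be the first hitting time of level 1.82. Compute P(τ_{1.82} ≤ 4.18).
P(τ_{1.82} ≤ 4.18) = 2(1 − Φ(1.82/√4.18)) = 2(1 − Φ(0.8902)) ≈ 0.3734

By the reflection principle for standard BM, P(τ_b ≤ t) = 2 · P(B_t ≥ b). Since B_t ~ N(0, t), P(B_t ≥ 1.82) = 1 − Φ(1.82/√t) = 1 − Φ(1.82/√4.18) = 1 − Φ(0.8902) ≈ 0.18668. Doubling: P(τ_{1.82} ≤ 4.18) ≈ 2 · 0.18668 = 0.37336 ≈ 0.3734.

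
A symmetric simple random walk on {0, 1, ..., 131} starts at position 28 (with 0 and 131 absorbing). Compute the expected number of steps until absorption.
E[τ | X_0 = 28] = 2884

Let v_k = E[τ | X_0 = k]. Boundary: v_0 = v_131 = 0. Recurrence: v_k = 1 + (v_{k-1} + v_{k+1})/2 for 1 ≤ k ≤ 130. The particular solution to v_k − (v_{k-1} + v_{k+1})/2 = 1 is v_k = −k^2. Adding homogeneous solution A + B k and matching boundaries gives v_k = k (131 − k). Substituting k = 28: v_28 = 28 · 103 = 2884.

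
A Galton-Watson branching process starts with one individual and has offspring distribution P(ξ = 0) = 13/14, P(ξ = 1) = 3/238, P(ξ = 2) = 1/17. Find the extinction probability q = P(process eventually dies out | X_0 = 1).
q = 1

Mean offspring μ = 0·13/14 + 1·3/238 + 2·1/17 = 31/238 ≤ 1. For μ ≤ 1 with offspring not concentrated at 1, the Galton-Watson process goes extinct almost surely, so q = 1.
(Algebraic check: The pgf is f(s) = 13/14 + 3/238·s + 1/17·s². The extinction probability q is the smallest fixed point of f in [0, 1]. Setting s = f(s):
  1/17·s² + (3/238 − 1)·s + 13/14 = 0
  1/17·s² − (13/14 + 1/17)·s + 13/14 = 0
which factors as (s − 1)·(1/17·s − 13/14) = 0, giving roots s = 1 and s = (13/14)/(1/17) = 221/14. Since 221/14 ≥ 1, the smallest root in [0, 1] is s = 1.)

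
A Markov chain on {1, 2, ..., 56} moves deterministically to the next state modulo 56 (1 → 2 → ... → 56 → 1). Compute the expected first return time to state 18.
E[T_18 | X_0 = 18] = 56

The chain cycles deterministically, so starting at state 18 it returns in exactly 56 steps. Equivalently, the stationary distribution is uniform π_j = 1/56 for every state j, so by Kac's formula E[T_18] = 1/π_18 = 56.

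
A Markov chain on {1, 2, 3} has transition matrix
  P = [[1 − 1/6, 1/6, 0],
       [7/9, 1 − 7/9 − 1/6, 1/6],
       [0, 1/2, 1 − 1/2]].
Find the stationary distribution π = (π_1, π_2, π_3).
π = (7/9, 1/6, 1/18)

This is a birth-death chain on three states, which satisfies detailed balance: π_1 · P_{12} = π_2 · P_{21} and π_2 · P_{23} = π_3 · P_{32}.
From π_1 · 1/6 = π_2 · 7/9: π_2/π_1 = (1/6)/(7/9) = 3/14.
From π_2 · 1/6 = π_3 · 1/2: π_3/π_2 = (1/6)/(1/2) = 1/3.
Take π_1 proportional to 1; then unnormalized π = (1, 3/14, 1/14). Normalize by dividing by the sum 9/7:
  π = (7/9, 1/6, 1/18).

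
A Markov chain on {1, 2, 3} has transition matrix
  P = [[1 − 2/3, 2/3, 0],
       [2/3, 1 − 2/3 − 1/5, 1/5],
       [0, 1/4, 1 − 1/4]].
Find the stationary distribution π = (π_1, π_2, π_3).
π = (5/14, 5/14, 2/7)

This is a birth-death chain on three states, which satisfies detailed balance: π_1 · P_{12} = π_2 · P_{21} and π_2 · P_{23} = π_3 · P_{32}.
From π_1 · 2/3 = π_2 · 2/3: π_2/π_1 = (2/3)/(2/3) = 1.
From π_2 · 1/5 = π_3 · 1/4: π_3/π_2 = (1/5)/(1/4) = 4/5.
Take π_1 proportional to 1; then unnormalized π = (1, 1, 4/5). Normalize by dividing by the sum 14/5:
  π = (5/14, 5/14, 2/7).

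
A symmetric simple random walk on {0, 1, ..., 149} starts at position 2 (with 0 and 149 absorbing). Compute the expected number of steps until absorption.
E[τ | X_0 = 2] = 294

Let v_k = E[τ | X_0 = k]. Boundary: v_0 = v_149 = 0. Recurrence: v_k = 1 + (v_{k-1} + v_{k+1})/2 for 1 ≤ k ≤ 148. The particular solution to v_k − (v_{k-1} + v_{k+1})/2 = 1 is v_k = −k^2. Adding homogeneous solution A + B k and matching boundaries gives v_k = k (149 − k). Substituting k = 2: v_2 = 2 · 147 = 294.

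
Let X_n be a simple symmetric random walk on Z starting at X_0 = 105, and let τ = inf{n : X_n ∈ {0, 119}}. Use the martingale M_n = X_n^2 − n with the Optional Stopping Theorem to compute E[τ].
E[τ] = 1470

M_n = X_n^2 − n is a martingale (since E[X_{n+1}^2 | F_n] = X_n^2 + 1). By OST (τ has finite mean in a bounded region), E[M_τ] = E[M_0] = X_0^2 − 0 = 105^2 = 11025. Also E[M_τ] = E[X_τ^2] − E[τ]. The walk exits at 0 or 119, with P(hit 119 first) = 105/119, so E[X_τ^2] = 119^2 · 105/119 + 0 = 12495. Thus E[τ] = E[X_τ^2] − E[M_τ] = 12495 − 11025 = 1470 = 105(119 − 105) = 1470.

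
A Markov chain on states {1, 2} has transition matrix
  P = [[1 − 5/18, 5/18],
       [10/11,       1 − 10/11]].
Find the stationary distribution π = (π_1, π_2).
π_1 = 36/47, π_2 = 11/47

Solve πP = π with π_1 + π_2 = 1. From πP = π: π_1 · (1 − 5/18) + π_2 · 10/11 = π_1 ⇒ π_2 · 10/11 = π_1 · 5/18 ⇒ π_2/π_1 = (5/18)/(10/11) = 11/36. Together with π_1 + π_2 = 1:
  π_1 = (10/11)/(5/18 + 10/11) = (10/11)/(235/198) = 36/47,
  π_2 = (5/18)/(5/18 + 10/11) = (5/18)/(235/198) = 11/47.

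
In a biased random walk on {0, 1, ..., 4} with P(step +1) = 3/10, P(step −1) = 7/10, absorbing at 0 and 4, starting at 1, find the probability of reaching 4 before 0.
P(hit 4 before 0) = (1 − (7/3)^1) / (1 − (7/3)^4) = 27/580

Let u_k denote P(reach 4 before 0 | start at k). Boundary: u_0 = 0, u_4 = 1. Recurrence: u_k = 3/10·u_{k+1} + 7/10·u_{k-1} for 1 ≤ k ≤ 3. Try u_k = A + B·r^k with r = q/p = (7/10)/(3/10) = 7/3. Substitution satisfies the recurrence; boundary conditions give:
  u_k = (1 − r^k) / (1 − r^N) = (1 − (7/3)^1) / (1 − (7/3)^4) = 27/580.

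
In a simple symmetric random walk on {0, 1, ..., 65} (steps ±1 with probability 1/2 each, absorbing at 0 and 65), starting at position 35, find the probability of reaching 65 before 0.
P(hit 65 before 0) = 35/65 = 7/13

Let u_k = P(hit 65 before 0 | start at k). Then u_0 = 0, u_65 = 1, and u_k = u_{k-1}/2 + u_{k+1}/2 for 1 ≤ k ≤ 64. This harmonic recurrence is solved by u_k = k/65, giving u_35 = 35/65 = 7/13.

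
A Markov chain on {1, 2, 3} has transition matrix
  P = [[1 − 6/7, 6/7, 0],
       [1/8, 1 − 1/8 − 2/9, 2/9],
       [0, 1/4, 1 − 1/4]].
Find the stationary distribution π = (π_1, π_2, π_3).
π = (21/293, 144/293, 128/293)

This is a birth-death chain on three states, which satisfies detailed balance: π_1 · P_{12} = π_2 · P_{21} and π_2 · P_{23} = π_3 · P_{32}.
From π_1 · 6/7 = π_2 · 1/8: π_2/π_1 = (6/7)/(1/8) = 48/7.
From π_2 · 2/9 = π_3 · 1/4: π_3/π_2 = (2/9)/(1/4) = 8/9.
Take π_1 proportional to 1; then unnormalized π = (1, 48/7, 128/21). Normalize by dividing by the sum 293/21:
  π = (21/293, 144/293, 128/293).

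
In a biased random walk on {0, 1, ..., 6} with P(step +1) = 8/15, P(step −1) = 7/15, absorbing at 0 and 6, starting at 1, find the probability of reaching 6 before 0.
P(hit 6 before 0) = (1 − (7/8)^1) / (1 − (7/8)^6) = 32768/144495

Let u_k denote P(reach 6 before 0 | start at k). Boundary: u_0 = 0, u_6 = 1. Recurrence: u_k = 8/15·u_{k+1} + 7/15·u_{k-1} for 1 ≤ k ≤ 5. Try u_k = A + B·r^k with r = q/p = (7/15)/(8/15) = 7/8. Substitution satisfies the recurrence; boundary conditions give:
  u_k = (1 − r^k) / (1 − r^N) = (1 − (7/8)^1) / (1 − (7/8)^6) = 32768/144495.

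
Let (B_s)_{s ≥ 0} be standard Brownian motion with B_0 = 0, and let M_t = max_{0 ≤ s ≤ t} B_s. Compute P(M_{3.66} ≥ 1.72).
P(M_{3.66} ≥ 1.72) = 2·P(B_{3.66} ≥ 1.72) = 2(1 − Φ(1.72/√3.66)) ≈ 0.3686

By the reflection principle for Brownian motion, P(M_t ≥ a) = 2 · P(B_t ≥ a) for a ≥ 0. Since B_t ~ N(0, t), P(B_t ≥ 1.72) = 1 − Φ(1.72/√t) = 1 − Φ(1.72/√3.66) = 1 − Φ(0.8991). So
  P(M_{3.66} ≥ 1.72) = 2(1 − Φ(0.8991)) ≈ 0.3686.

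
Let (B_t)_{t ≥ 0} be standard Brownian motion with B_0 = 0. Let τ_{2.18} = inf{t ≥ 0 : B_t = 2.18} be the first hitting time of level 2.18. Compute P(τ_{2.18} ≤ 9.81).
P(τ_{2.18} ≤ 9.81) = 2(1 − Φ(2.18/√9.81)) = 2(1 − Φ(0.6960)) ≈ 0.4864

By the reflection principle for standard BM, P(τ_b ≤ t) = 2 · P(B_t ≥ b). Since B_t ~ N(0, t), P(B_t ≥ 2.18) = 1 − Φ(2.18/√t) = 1 − Φ(2.18/√9.81) = 1 − Φ(0.6960) ≈ 0.24321. Doubling: P(τ_{2.18} ≤ 9.81) ≈ 2 · 0.24321 = 0.48642 ≈ 0.4864.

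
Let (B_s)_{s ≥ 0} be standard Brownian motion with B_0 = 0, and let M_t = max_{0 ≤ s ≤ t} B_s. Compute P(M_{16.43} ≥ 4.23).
P(M_{16.43} ≥ 4.23) = 2·P(B_{16.43} ≥ 4.23) = 2(1 − Φ(4.23/√16.43)) ≈ 0.2967

By the reflection principle for Brownian motion, P(M_t ≥ a) = 2 · P(B_t ≥ a) for a ≥ 0. Since B_t ~ N(0, t), P(B_t ≥ 4.23) = 1 − Φ(4.23/√t) = 1 − Φ(4.23/√16.43) = 1 − Φ(1.0436). So
  P(M_{16.43} ≥ 4.23) = 2(1 − Φ(1.0436)) ≈ 0.2967.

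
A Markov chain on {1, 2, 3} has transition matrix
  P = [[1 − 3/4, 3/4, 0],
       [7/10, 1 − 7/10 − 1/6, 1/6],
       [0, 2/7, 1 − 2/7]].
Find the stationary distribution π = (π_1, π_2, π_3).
π = (56/151, 60/151, 35/151)

This is a birth-death chain on three states, which satisfies detailed balance: π_1 · P_{12} = π_2 · P_{21} and π_2 · P_{23} = π_3 · P_{32}.
From π_1 · 3/4 = π_2 · 7/10: π_2/π_1 = (3/4)/(7/10) = 15/14.
From π_2 · 1/6 = π_3 · 2/7: π_3/π_2 = (1/6)/(2/7) = 7/12.
Take π_1 proportional to 1; then unnormalized π = (1, 15/14, 5/8). Normalize by dividing by the sum 151/56:
  π = (56/151, 60/151, 35/151).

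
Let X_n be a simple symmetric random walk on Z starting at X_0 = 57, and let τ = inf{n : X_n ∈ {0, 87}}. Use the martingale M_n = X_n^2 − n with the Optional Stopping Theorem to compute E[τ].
E[τ] = 1710

M_n = X_n^2 − n is a martingale (since E[X_{n+1}^2 | F_n] = X_n^2 + 1). By OST (τ has finite mean in a bounded region), E[M_τ] = E[M_0] = X_0^2 − 0 = 57^2 = 3249. Also E[M_τ] = E[X_τ^2] − E[τ]. The walk exits at 0 or 87, with P(hit 87 first) = 57/87, so E[X_τ^2] = 87^2 · 57/87 + 0 = 4959. Thus E[τ] = E[X_τ^2] − E[M_τ] = 4959 − 3249 = 1710 = 57(87 − 57) = 1710.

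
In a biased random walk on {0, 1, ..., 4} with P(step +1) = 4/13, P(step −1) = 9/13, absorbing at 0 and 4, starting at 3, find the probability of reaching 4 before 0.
P(hit 4 before 0) = (1 − (9/4)^3) / (1 − (9/4)^4) = 532/1261

Let u_k denote P(reach 4 before 0 | start at k). Boundary: u_0 = 0, u_4 = 1. Recurrence: u_k = 4/13·u_{k+1} + 9/13·u_{k-1} for 1 ≤ k ≤ 3. Try u_k = A + B·r^k with r = q/p = (9/13)/(4/13) = 9/4. Substitution satisfies the recurrence; boundary conditions give:
  u_k = (1 − r^k) / (1 − r^N) = (1 − (9/4)^3) / (1 − (9/4)^4) = 532/1261.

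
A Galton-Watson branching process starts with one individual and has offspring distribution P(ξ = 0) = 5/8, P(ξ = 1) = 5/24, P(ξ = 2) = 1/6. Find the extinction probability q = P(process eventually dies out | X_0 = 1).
q = 1

Mean offspring μ = 0·5/8 + 1·5/24 + 2·1/6 = 13/24 ≤ 1. For μ ≤ 1 with offspring not concentrated at 1, the Galton-Watson process goes extinct almost surely, so q = 1.
(Algebraic check: The pgf is f(s) = 5/8 + 5/24·s + 1/6·s². The extinction probability q is the smallest fixed point of f in [0, 1]. Setting s = f(s):
  1/6·s² + (5/24 − 1)·s + 5/8 = 0
  1/6·s² − (5/8 + 1/6)·s + 5/8 = 0
which factors as (s − 1)·(1/6·s − 5/8) = 0, giving roots s = 1 and s = (5/8)/(1/6) = 15/4. Since 15/4 ≥ 1, the smallest root in [0, 1] is s = 1.)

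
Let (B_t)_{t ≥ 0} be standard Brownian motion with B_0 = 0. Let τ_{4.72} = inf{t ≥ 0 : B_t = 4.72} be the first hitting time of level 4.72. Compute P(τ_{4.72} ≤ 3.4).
P(τ_{4.72} ≤ 3.4) = 2(1 − Φ(4.72/√3.4)) = 2(1 − Φ(2.5598)) ≈ 0.0105

By the reflection principle for standard BM, P(τ_b ≤ t) = 2 · P(B_t ≥ b). Since B_t ~ N(0, t), P(B_t ≥ 4.72) = 1 − Φ(4.72/√t) = 1 − Φ(4.72/√3.4) = 1 − Φ(2.5598) ≈ 0.00524. Doubling: P(τ_{4.72} ≤ 3.4) ≈ 2 · 0.00524 = 0.01048 ≈ 0.0105.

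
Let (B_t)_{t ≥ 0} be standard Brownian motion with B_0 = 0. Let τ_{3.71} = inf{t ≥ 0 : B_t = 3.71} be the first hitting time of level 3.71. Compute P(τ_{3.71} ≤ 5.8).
P(τ_{3.71} ≤ 5.8) = 2(1 − Φ(3.71/√5.8)) = 2(1 − Φ(1.5405)) ≈ 0.1234

By the reflection principle for standard BM, P(τ_b ≤ t) = 2 · P(B_t ≥ b). Since B_t ~ N(0, t), P(B_t ≥ 3.71) = 1 − Φ(3.71/√t) = 1 − Φ(3.71/√5.8) = 1 − Φ(1.5405) ≈ 0.06172. Doubling: P(τ_{3.71} ≤ 5.8) ≈ 2 · 0.06172 = 0.12344 ≈ 0.1234.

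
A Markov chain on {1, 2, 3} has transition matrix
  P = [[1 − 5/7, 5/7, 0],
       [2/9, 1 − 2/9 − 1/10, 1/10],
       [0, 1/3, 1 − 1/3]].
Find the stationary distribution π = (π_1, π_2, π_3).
π = (28/145, 18/29, 27/145)

This is a birth-death chain on three states, which satisfies detailed balance: π_1 · P_{12} = π_2 · P_{21} and π_2 · P_{23} = π_3 · P_{32}.
From π_1 · 5/7 = π_2 · 2/9: π_2/π_1 = (5/7)/(2/9) = 45/14.
From π_2 · 1/10 = π_3 · 1/3: π_3/π_2 = (1/10)/(1/3) = 3/10.
Take π_1 proportional to 1; then unnormalized π = (1, 45/14, 27/28). Normalize by dividing by the sum 145/28:
  π = (28/145, 18/29, 27/145).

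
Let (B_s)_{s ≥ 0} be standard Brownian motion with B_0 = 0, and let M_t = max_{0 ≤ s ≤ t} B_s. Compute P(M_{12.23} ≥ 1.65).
P(M_{12.23} ≥ 1.65) = 2·P(B_{12.23} ≥ 1.65) = 2(1 − Φ(1.65/√12.23)) ≈ 0.6371

By the reflection principle for Brownian motion, P(M_t ≥ a) = 2 · P(B_t ≥ a) for a ≥ 0. Since B_t ~ N(0, t), P(B_t ≥ 1.65) = 1 − Φ(1.65/√t) = 1 − Φ(1.65/√12.23) = 1 − Φ(0.4718). So
  P(M_{12.23} ≥ 1.65) = 2(1 − Φ(0.4718)) ≈ 0.6371.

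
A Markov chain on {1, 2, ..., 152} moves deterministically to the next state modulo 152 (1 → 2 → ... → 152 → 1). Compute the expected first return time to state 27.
E[T_27 | X_0 = 27] = 152

The chain cycles deterministically, so starting at state 27 it returns in exactly 152 steps. Equivalently, the stationary distribution is uniform π_j = 1/152 for every state j, so by Kac's formula E[T_27] = 1/π_27 = 152.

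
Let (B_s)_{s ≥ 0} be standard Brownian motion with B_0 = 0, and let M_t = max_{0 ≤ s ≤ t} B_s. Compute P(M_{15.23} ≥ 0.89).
P(M_{15.23} ≥ 0.89) = 2·P(B_{15.23} ≥ 0.89) = 2(1 − Φ(0.89/√15.23)) ≈ 0.8196

By the reflection principle for Brownian motion, P(M_t ≥ a) = 2 · P(B_t ≥ a) for a ≥ 0. Since B_t ~ N(0, t), P(B_t ≥ 0.89) = 1 − Φ(0.89/√t) = 1 − Φ(0.89/√15.23) = 1 − Φ(0.2281). So
  P(M_{15.23} ≥ 0.89) = 2(1 − Φ(0.2281)) ≈ 0.8196.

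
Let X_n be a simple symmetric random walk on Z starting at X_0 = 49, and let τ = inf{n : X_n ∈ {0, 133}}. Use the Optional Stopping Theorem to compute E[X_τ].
E[X_τ] = 49

X_n is a martingale and τ is a bounded-mean stopping time (indeed τ is finite a.s. with bounded expectation since the walk is in a bounded region). By the OST, E[X_τ] = E[X_0] = 49. Equivalently: E[X_τ] = 133 · P(hit 133 first) + 0 · P(hit 0 first) = 133 · (49/133) = 49.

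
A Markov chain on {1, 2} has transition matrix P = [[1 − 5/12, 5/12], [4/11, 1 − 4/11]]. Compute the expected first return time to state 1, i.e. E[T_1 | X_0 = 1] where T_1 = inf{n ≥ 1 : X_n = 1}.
E[T_1 | X_0 = 1] = 1/π_1 = 103/48

For an irreducible recurrent Markov chain with stationary distribution π, E[T_i | X_0 = i] = 1/π_i (Kac's formula). Here π_1 = (4/11)/(5/12 + 4/11) = (4/11)/(103/132) = 48/103, so E[T_1 | X_0 = 1] = 1/π_1 = (5/12 + 4/11)/(4/11) = (103/132)/(4/11) = 103/48.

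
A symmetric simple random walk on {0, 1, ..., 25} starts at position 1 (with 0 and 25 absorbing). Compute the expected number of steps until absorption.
E[τ | X_0 = 1] = 24

Let v_k = E[τ | X_0 = k]. Boundary: v_0 = v_25 = 0. Recurrence: v_k = 1 + (v_{k-1} + v_{k+1})/2 for 1 ≤ k ≤ 24. The particular solution to v_k − (v_{k-1} + v_{k+1})/2 = 1 is v_k = −k^2. Adding homogeneous solution A + B k and matching boundaries gives v_k = k (25 − k). Substituting k = 1: v_1 = 1 · 24 = 24.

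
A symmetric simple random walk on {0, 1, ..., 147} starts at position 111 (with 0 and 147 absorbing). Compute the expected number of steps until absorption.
E[τ | X_0 = 111] = 3996

Let v_k = E[τ | X_0 = k]. Boundary: v_0 = v_147 = 0. Recurrence: v_k = 1 + (v_{k-1} + v_{k+1})/2 for 1 ≤ k ≤ 146. The particular solution to v_k − (v_{k-1} + v_{k+1})/2 = 1 is v_k = −k^2. Adding homogeneous solution A + B k and matching boundaries gives v_k = k (147 − k). Substituting k = 111: v_111 = 111 · 36 = 3996.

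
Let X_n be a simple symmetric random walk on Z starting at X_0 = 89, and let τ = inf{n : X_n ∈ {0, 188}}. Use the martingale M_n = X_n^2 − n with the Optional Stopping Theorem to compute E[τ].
E[τ] = 8811

M_n = X_n^2 − n is a martingale (since E[X_{n+1}^2 | F_n] = X_n^2 + 1). By OST (τ has finite mean in a bounded region), E[M_τ] = E[M_0] = X_0^2 − 0 = 89^2 = 7921. Also E[M_τ] = E[X_τ^2] − E[τ]. The walk exits at 0 or 188, with P(hit 188 first) = 89/188, so E[X_τ^2] = 188^2 · 89/188 + 0 = 16732. Thus E[τ] = E[X_τ^2] − E[M_τ] = 16732 − 7921 = 8811 = 89(188 − 89) = 8811.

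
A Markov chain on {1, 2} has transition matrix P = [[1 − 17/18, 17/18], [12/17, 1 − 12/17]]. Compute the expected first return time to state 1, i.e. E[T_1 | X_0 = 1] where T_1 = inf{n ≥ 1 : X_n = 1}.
E[T_1 | X_0 = 1] = 1/π_1 = 505/216

For an irreducible recurrent Markov chain with stationary distribution π, E[T_i | X_0 = i] = 1/π_i (Kac's formula). Here π_1 = (12/17)/(17/18 + 12/17) = (12/17)/(505/306) = 216/505, so E[T_1 | X_0 = 1] = 1/π_1 = (17/18 + 12/17)/(12/17) = (505/306)/(12/17) = 505/216.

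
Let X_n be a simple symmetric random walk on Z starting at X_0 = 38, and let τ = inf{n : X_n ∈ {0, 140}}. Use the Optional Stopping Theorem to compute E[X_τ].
E[X_τ] = 38

X_n is a martingale and τ is a bounded-mean stopping time (indeed τ is finite a.s. with bounded expectation since the walk is in a bounded region). By the OST, E[X_τ] = E[X_0] = 38. Equivalently: E[X_τ] = 140 · P(hit 140 first) + 0 · P(hit 0 first) = 140 · (38/140) = 38.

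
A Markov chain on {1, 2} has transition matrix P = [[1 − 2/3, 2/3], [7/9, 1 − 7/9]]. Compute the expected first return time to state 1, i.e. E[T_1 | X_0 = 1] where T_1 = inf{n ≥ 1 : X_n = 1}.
E[T_1 | X_0 = 1] = 1/π_1 = 13/7

For an irreducible recurrent Markov chain with stationary distribution π, E[T_i | X_0 = i] = 1/π_i (Kac's formula). Here π_1 = (7/9)/(2/3 + 7/9) = (7/9)/(13/9) = 7/13, so E[T_1 | X_0 = 1] = 1/π_1 = (2/3 + 7/9)/(7/9) = (13/9)/(7/9) = 13/7.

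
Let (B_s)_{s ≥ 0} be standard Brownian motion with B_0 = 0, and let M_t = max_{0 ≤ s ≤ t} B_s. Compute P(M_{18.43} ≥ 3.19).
P(M_{18.43} ≥ 3.19) = 2·P(B_{18.43} ≥ 3.19) = 2(1 − Φ(3.19/√18.43)) ≈ 0.4574

By the reflection principle for Brownian motion, P(M_t ≥ a) = 2 · P(B_t ≥ a) for a ≥ 0. Since B_t ~ N(0, t), P(B_t ≥ 3.19) = 1 − Φ(3.19/√t) = 1 − Φ(3.19/√18.43) = 1 − Φ(0.7431). So
  P(M_{18.43} ≥ 3.19) = 2(1 − Φ(0.7431)) ≈ 0.4574.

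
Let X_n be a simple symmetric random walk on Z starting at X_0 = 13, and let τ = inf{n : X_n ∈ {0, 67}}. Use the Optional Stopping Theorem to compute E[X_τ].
E[X_τ] = 13

X_n is a martingale and τ is a bounded-mean stopping time (indeed τ is finite a.s. with bounded expectation since the walk is in a bounded region). By the OST, E[X_τ] = E[X_0] = 13. Equivalently: E[X_τ] = 67 · P(hit 67 first) + 0 · P(hit 0 first) = 67 · (13/67) = 13.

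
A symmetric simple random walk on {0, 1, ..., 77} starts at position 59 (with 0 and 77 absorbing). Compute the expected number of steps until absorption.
E[τ | X_0 = 59] = 1062

Let v_k = E[τ | X_0 = k]. Boundary: v_0 = v_77 = 0. Recurrence: v_k = 1 + (v_{k-1} + v_{k+1})/2 for 1 ≤ k ≤ 76. The particular solution to v_k − (v_{k-1} + v_{k+1})/2 = 1 is v_k = −k^2. Adding homogeneous solution A + B k and matching boundaries gives v_k = k (77 − k). Substituting k = 59: v_59 = 59 · 18 = 1062.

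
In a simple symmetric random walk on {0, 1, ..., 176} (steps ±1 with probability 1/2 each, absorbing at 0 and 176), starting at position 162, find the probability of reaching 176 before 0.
P(hit 176 before 0) = 162/176 = 81/88

Let u_k = P(hit 176 before 0 | start at k). Then u_0 = 0, u_176 = 1, and u_k = u_{k-1}/2 + u_{k+1}/2 for 1 ≤ k ≤ 175. This harmonic recurrence is solved by u_k = k/176, giving u_162 = 162/176 = 81/88.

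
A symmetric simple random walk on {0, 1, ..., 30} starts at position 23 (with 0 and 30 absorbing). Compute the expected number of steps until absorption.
E[τ | X_0 = 23] = 161

Let v_k = E[τ | X_0 = k]. Boundary: v_0 = v_30 = 0. Recurrence: v_k = 1 + (v_{k-1} + v_{k+1})/2 for 1 ≤ k ≤ 29. The particular solution to v_k − (v_{k-1} + v_{k+1})/2 = 1 is v_k = −k^2. Adding homogeneous solution A + B k and matching boundaries gives v_k = k (30 − k). Substituting k = 23: v_23 = 23 · 7 = 161.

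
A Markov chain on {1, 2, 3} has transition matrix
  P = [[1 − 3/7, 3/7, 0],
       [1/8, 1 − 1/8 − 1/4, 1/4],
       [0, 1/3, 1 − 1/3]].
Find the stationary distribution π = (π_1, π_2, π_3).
π = (1/7, 24/49, 18/49)

This is a birth-death chain on three states, which satisfies detailed balance: π_1 · P_{12} = π_2 · P_{21} and π_2 · P_{23} = π_3 · P_{32}.
From π_1 · 3/7 = π_2 · 1/8: π_2/π_1 = (3/7)/(1/8) = 24/7.
From π_2 · 1/4 = π_3 · 1/3: π_3/π_2 = (1/4)/(1/3) = 3/4.
Take π_1 proportional to 1; then unnormalized π = (1, 24/7, 18/7). Normalize by dividing by the sum 7:
  π = (1/7, 24/49, 18/49).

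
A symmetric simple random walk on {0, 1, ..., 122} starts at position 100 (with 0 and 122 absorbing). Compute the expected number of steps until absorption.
E[τ | X_0 = 100] = 2200

Let v_k = E[τ | X_0 = k]. Boundary: v_0 = v_122 = 0. Recurrence: v_k = 1 + (v_{k-1} + v_{k+1})/2 for 1 ≤ k ≤ 121. The particular solution to v_k − (v_{k-1} + v_{k+1})/2 = 1 is v_k = −k^2. Adding homogeneous solution A + B k and matching boundaries gives v_k = k (122 − k). Substituting k = 100: v_100 = 100 · 22 = 2200.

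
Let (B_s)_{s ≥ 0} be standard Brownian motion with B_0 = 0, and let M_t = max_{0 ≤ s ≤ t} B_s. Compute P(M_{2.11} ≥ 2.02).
P(M_{2.11} ≥ 2.02) = 2·P(B_{2.11} ≥ 2.02) = 2(1 − Φ(2.02/√2.11)) ≈ 0.1643

By the reflection principle for Brownian motion, P(M_t ≥ a) = 2 · P(B_t ≥ a) for a ≥ 0. Since B_t ~ N(0, t), P(B_t ≥ 2.02) = 1 − Φ(2.02/√t) = 1 − Φ(2.02/√2.11) = 1 − Φ(1.3906). So
  P(M_{2.11} ≥ 2.02) = 2(1 − Φ(1.3906)) ≈ 0.1643.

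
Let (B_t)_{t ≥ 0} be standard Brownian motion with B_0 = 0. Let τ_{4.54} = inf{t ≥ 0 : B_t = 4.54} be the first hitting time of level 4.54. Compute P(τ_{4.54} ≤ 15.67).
P(τ_{4.54} ≤ 15.67) = 2(1 − Φ(4.54/√15.67)) = 2(1 − Φ(1.1469)) ≈ 0.2514

By the reflection principle for standard BM, P(τ_b ≤ t) = 2 · P(B_t ≥ b). Since B_t ~ N(0, t), P(B_t ≥ 4.54) = 1 − Φ(4.54/√t) = 1 − Φ(4.54/√15.67) = 1 − Φ(1.1469) ≈ 0.12571. Doubling: P(τ_{4.54} ≤ 15.67) ≈ 2 · 0.12571 = 0.25142 ≈ 0.2514.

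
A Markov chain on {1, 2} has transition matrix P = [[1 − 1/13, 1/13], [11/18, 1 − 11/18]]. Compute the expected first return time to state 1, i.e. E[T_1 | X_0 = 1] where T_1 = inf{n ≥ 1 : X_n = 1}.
E[T_1 | X_0 = 1] = 1/π_1 = 161/143

For an irreducible recurrent Markov chain with stationary distribution π, E[T_i | X_0 = i] = 1/π_i (Kac's formula). Here π_1 = (11/18)/(1/13 + 11/18) = (11/18)/(161/234) = 143/161, so E[T_1 | X_0 = 1] = 1/π_1 = (1/13 + 11/18)/(11/18) = (161/234)/(11/18) = 161/143.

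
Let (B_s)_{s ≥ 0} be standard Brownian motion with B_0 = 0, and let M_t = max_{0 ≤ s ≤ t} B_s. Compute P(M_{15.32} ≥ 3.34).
P(M_{15.32} ≥ 3.34) = 2·P(B_{15.32} ≥ 3.34) = 2(1 − Φ(3.34/√15.32)) ≈ 0.3935

By the reflection principle for Brownian motion, P(M_t ≥ a) = 2 · P(B_t ≥ a) for a ≥ 0. Since B_t ~ N(0, t), P(B_t ≥ 3.34) = 1 − Φ(3.34/√t) = 1 − Φ(3.34/√15.32) = 1 − Φ(0.8533). So
  P(M_{15.32} ≥ 3.34) = 2(1 − Φ(0.8533)) ≈ 0.3935.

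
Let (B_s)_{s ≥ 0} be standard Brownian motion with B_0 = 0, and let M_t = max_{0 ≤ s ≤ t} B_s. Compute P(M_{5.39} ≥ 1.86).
P(M_{5.39} ≥ 1.86) = 2·P(B_{5.39} ≥ 1.86) = 2(1 − Φ(1.86/√5.39)) ≈ 0.4230

By the reflection principle for Brownian motion, P(M_t ≥ a) = 2 · P(B_t ≥ a) for a ≥ 0. Since B_t ~ N(0, t), P(B_t ≥ 1.86) = 1 − Φ(1.86/√t) = 1 − Φ(1.86/√5.39) = 1 − Φ(0.8012). So
  P(M_{5.39} ≥ 1.86) = 2(1 − Φ(0.8012)) ≈ 0.4230.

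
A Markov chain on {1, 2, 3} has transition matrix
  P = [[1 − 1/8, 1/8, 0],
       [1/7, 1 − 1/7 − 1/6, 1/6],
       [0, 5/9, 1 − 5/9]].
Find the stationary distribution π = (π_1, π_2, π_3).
π = (80/171, 70/171, 7/57)

This is a birth-death chain on three states, which satisfies detailed balance: π_1 · P_{12} = π_2 · P_{21} and π_2 · P_{23} = π_3 · P_{32}.
From π_1 · 1/8 = π_2 · 1/7: π_2/π_1 = (1/8)/(1/7) = 7/8.
From π_2 · 1/6 = π_3 · 5/9: π_3/π_2 = (1/6)/(5/9) = 3/10.
Take π_1 proportional to 1; then unnormalized π = (1, 7/8, 21/80). Normalize by dividing by the sum 171/80:
  π = (80/171, 70/171, 7/57).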